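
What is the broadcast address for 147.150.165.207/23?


Network: 147.150.164.0/23
Host bits = 9
Set all host bits to 1:
Broadcast: 147.150.165.255


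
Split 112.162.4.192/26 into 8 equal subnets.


New prefix = 26 + 3 = 29
Each subnet has 8 addresses
  112.162.4.192/29
  112.162.4.200/29
  112.162.4.208/29
  112.162.4.216/29
  112.162.4.224/29
  112.162.4.232/29
  112.162.4.240/29
  112.162.4.248/29
Subnets: 112.162.4.192/29, 112.162.4.200/29, 112.162.4.208/29, 112.162.4.216/29, 112.162.4.224/29, 112.162.4.232/29, 112.162.4.240/29, 112.162.4.248/29


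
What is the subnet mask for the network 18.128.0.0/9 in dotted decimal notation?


/9 means 9 network bits, 23 host bits
Binary: 11111111100000000000000000000000
Mask: 255.128.0.0


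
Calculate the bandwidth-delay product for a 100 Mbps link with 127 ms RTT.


BDP = bandwidth * RTT
= 100 Mbps * 127 ms
= 100 * 1e6 * 127 / 1000 bits
= 12700000 bits
= 1587500 bytes
= 1550.293 KB
BDP = 12700000 bits (1587500 bytes)


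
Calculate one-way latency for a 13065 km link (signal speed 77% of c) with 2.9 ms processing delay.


Speed = 0.77 * 3e5 km/s = 231000 km/s
Propagation delay = 13065 / 231000 = 0.0566 s = 56.5584 ms
Processing delay = 2.9 ms
Total one-way latency = 59.4584 ms


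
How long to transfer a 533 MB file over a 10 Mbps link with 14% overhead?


Effective throughput = 10 * (1 - 14/100) = 8.6 Mbps
File size in Mb = 533 * 8 = 4264 Mb
Time = 4264 / 8.6
Time = 495.814 seconds


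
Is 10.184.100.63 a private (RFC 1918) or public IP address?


RFC 1918 private ranges:
  10.0.0.0/8 (10.0.0.0 - 10.255.255.255)
  172.16.0.0/12 (172.16.0.0 - 172.31.255.255)
  192.168.0.0/16 (192.168.0.0 - 192.168.255.255)
Private (in 10.0.0.0/8)


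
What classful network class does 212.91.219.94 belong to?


First octet: 212
Binary: 11010100
110xxxxx -> Class C (192-223)
Class C, default mask 255.255.255.0 (/24)


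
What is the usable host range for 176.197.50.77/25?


Network: 176.197.50.0
Broadcast: 176.197.50.127
First usable = network + 1
Last usable = broadcast - 1
Range: 176.197.50.1 to 176.197.50.126


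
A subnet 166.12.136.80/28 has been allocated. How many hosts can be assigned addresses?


Host bits = 32 - 28 = 4
Total addresses = 2^4 = 16
Usable = total - 2 (network and broadcast)
Usable hosts: 14


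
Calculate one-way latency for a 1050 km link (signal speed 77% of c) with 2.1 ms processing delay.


Speed = 0.77 * 3e5 km/s = 231000 km/s
Propagation delay = 1050 / 231000 = 0.0045 s = 4.5455 ms
Processing delay = 2.1 ms
Total one-way latency = 6.6455 ms


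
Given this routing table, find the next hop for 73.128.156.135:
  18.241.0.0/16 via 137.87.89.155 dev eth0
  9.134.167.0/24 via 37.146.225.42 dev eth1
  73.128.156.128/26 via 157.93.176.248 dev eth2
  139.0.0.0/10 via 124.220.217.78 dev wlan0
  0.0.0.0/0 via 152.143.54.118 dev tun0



Longest prefix match for 73.128.156.135:
  /16 18.241.0.0: no
  /24 9.134.167.0: no
  /26 73.128.156.128: MATCH
  /10 139.0.0.0: no
  /0 0.0.0.0: MATCH
Selected: next-hop 157.93.176.248 via eth2 (matched /26)


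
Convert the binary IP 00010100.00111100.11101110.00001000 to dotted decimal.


00010100 = 20
00111100 = 60
11101110 = 238
00001000 = 8
IP: 20.60.238.8


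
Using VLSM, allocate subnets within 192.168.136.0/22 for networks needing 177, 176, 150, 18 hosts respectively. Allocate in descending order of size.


177 hosts -> /24 (254 usable): 192.168.136.0/24
176 hosts -> /24 (254 usable): 192.168.137.0/24
150 hosts -> /24 (254 usable): 192.168.138.0/24
18 hosts -> /27 (30 usable): 192.168.139.0/27
Allocation: 192.168.136.0/24 (177 hosts, 254 usable); 192.168.137.0/24 (176 hosts, 254 usable); 192.168.138.0/24 (150 hosts, 254 usable); 192.168.139.0/27 (18 hosts, 30 usable)


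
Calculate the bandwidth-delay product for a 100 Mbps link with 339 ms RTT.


BDP = bandwidth * RTT
= 100 Mbps * 339 ms
= 100 * 1e6 * 339 / 1000 bits
= 33900000 bits
= 4237500 bytes
= 4138.1836 KB
BDP = 33900000 bits (4237500 bytes)


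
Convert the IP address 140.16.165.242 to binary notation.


140 = 10001100
16 = 00010000
165 = 10100101
242 = 11110010
Binary: 10001100.00010000.10100101.11110010


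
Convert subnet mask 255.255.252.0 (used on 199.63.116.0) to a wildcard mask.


Subnet mask: 255.255.252.0
Wildcard = 255.255.255.255 - subnet mask
255 - 255 = 0
255 - 255 = 0
255 - 252 = 3
255 - 0 = 255
Wildcard: 0.0.3.255


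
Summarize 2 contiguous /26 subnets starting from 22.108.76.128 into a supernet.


Original prefix: /26
Number of subnets: 2 = 2^1
New prefix = 26 - 1 = 25
Supernet: 22.108.76.128/25


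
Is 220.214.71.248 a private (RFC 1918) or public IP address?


RFC 1918 private ranges:
  10.0.0.0/8 (10.0.0.0 - 10.255.255.255)
  172.16.0.0/12 (172.16.0.0 - 172.31.255.255)
  192.168.0.0/16 (192.168.0.0 - 192.168.255.255)
Public (not in any RFC 1918 range)


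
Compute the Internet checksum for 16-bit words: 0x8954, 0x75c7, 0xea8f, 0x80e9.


Sum all words (with carry folding):
+ 0x8954 = 0x8954
+ 0x75c7 = 0xff1b
+ 0xea8f = 0xe9ab
+ 0x80e9 = 0x6a95
One's complement: ~0x6a95
Checksum = 0x956a


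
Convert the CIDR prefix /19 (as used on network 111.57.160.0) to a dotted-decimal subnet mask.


/19 means 19 network bits, 13 host bits
Binary: 11111111111111111110000000000000
Mask: 255.255.224.0


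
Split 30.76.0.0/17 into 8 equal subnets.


New prefix = 17 + 3 = 20
Each subnet has 4096 addresses
  30.76.0.0/20
  30.76.16.0/20
  30.76.32.0/20
  30.76.48.0/20
  30.76.64.0/20
  30.76.80.0/20
  30.76.96.0/20
  30.76.112.0/20
Subnets: 30.76.0.0/20, 30.76.16.0/20, 30.76.32.0/20, 30.76.48.0/20, 30.76.64.0/20, 30.76.80.0/20, 30.76.96.0/20, 30.76.112.0/20


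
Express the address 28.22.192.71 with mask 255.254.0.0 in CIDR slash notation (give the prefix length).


Binary: 11111111.11111110.00000000.00000000
Count leading 1s
Prefix: /15


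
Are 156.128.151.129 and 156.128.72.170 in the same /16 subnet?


Mask: 255.255.0.0
156.128.151.129 AND mask = 156.128.0.0
156.128.72.170 AND mask = 156.128.0.0
Yes, same subnet (156.128.0.0)


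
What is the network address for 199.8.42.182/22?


IP:   11000111.00001000.00101010.10110110
Mask: 11111111.11111111.11111100.00000000
AND operation:
Net:  11000111.00001000.00101000.00000000
Network: 199.8.40.0/22


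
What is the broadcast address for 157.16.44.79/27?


Network: 157.16.44.64/27
Host bits = 5
Set all host bits to 1:
Broadcast: 157.16.44.95


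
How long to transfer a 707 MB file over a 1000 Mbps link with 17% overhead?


Effective throughput = 1000 * (1 - 17/100) = 830 Mbps
File size in Mb = 707 * 8 = 5656 Mb
Time = 5656 / 830
Time = 6.8145 seconds


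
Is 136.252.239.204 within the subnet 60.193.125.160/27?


Subnet network: 60.193.125.160
Test IP AND mask: 136.252.239.192
No, 136.252.239.204 is not in 60.193.125.160/27


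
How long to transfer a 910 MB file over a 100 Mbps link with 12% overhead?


Effective throughput = 100 * (1 - 12/100) = 88 Mbps
File size in Mb = 910 * 8 = 7280 Mb
Time = 7280 / 88
Time = 82.7273 seconds


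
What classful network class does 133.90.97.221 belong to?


First octet: 133
Binary: 10000101
10xxxxxx -> Class B (128-191)
Class B, default mask 255.255.0.0 (/16)


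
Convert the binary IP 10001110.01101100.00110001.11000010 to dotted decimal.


10001110 = 142
01101100 = 108
00110001 = 49
11000010 = 194
IP: 142.108.49.194


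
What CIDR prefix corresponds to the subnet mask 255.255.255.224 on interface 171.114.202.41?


Binary: 11111111.11111111.11111111.11100000
Count leading 1s
Prefix: /27


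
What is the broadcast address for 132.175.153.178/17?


Network: 132.175.128.0/17
Host bits = 15
Set all host bits to 1:
Broadcast: 132.175.255.255


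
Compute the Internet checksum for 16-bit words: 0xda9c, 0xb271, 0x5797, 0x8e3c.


Sum all words (with carry folding):
+ 0xda9c = 0xda9c
+ 0xb271 = 0x8d0e
+ 0x5797 = 0xe4a5
+ 0x8e3c = 0x72e2
One's complement: ~0x72e2
Checksum = 0x8d1d


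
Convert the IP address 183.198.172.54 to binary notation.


183 = 10110111
198 = 11000110
172 = 10101100
54 = 00110110
Binary: 10110111.11000110.10101100.00110110


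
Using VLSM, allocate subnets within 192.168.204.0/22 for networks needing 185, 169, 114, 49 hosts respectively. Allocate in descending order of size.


185 hosts -> /24 (254 usable): 192.168.204.0/24
169 hosts -> /24 (254 usable): 192.168.205.0/24
114 hosts -> /25 (126 usable): 192.168.206.0/25
49 hosts -> /26 (62 usable): 192.168.206.128/26
Allocation: 192.168.204.0/24 (185 hosts, 254 usable); 192.168.205.0/24 (169 hosts, 254 usable); 192.168.206.0/25 (114 hosts, 126 usable); 192.168.206.128/26 (49 hosts, 62 usable)


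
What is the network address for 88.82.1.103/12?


IP:   01011000.01010010.00000001.01100111
Mask: 11111111.11110000.00000000.00000000
AND operation:
Net:  01011000.01010000.00000000.00000000
Network: 88.80.0.0/12


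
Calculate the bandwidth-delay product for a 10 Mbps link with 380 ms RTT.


BDP = bandwidth * RTT
= 10 Mbps * 380 ms
= 10 * 1e6 * 380 / 1000 bits
= 3800000 bits
= 475000 bytes
= 463.8672 KB
BDP = 3800000 bits (475000 bytes)


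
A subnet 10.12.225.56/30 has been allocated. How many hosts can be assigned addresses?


Host bits = 32 - 30 = 2
Total addresses = 2^2 = 4
Usable = total - 2 (network and broadcast)
Usable hosts: 2


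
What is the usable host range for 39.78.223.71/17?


Network: 39.78.128.0
Broadcast: 39.78.255.255
First usable = network + 1
Last usable = broadcast - 1
Range: 39.78.128.1 to 39.78.255.254


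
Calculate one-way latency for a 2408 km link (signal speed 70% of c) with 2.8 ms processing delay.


Speed = 0.7 * 3e5 km/s = 210000 km/s
Propagation delay = 2408 / 210000 = 0.0115 s = 11.4667 ms
Processing delay = 2.8 ms
Total one-way latency = 14.2667 ms


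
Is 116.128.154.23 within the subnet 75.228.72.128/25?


Subnet network: 75.228.72.128
Test IP AND mask: 116.128.154.0
No, 116.128.154.23 is not in 75.228.72.128/25


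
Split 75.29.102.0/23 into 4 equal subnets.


New prefix = 23 + 2 = 25
Each subnet has 128 addresses
  75.29.102.0/25
  75.29.102.128/25
  75.29.103.0/25
  75.29.103.128/25
Subnets: 75.29.102.0/25, 75.29.102.128/25, 75.29.103.0/25, 75.29.103.128/25


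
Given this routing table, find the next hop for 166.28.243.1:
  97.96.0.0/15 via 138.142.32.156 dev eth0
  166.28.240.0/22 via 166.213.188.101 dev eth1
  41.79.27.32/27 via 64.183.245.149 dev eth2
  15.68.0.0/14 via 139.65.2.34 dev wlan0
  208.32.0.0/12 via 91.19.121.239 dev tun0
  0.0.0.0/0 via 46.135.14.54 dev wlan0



Longest prefix match for 166.28.243.1:
  /15 97.96.0.0: no
  /22 166.28.240.0: MATCH
  /27 41.79.27.32: no
  /14 15.68.0.0: no
  /12 208.32.0.0: no
  /0 0.0.0.0: MATCH
Selected: next-hop 166.213.188.101 via eth1 (matched /22)


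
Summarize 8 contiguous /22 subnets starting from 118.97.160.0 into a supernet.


Original prefix: /22
Number of subnets: 8 = 2^3
New prefix = 22 - 3 = 19
Supernet: 118.97.160.0/19


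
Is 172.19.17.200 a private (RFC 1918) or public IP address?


RFC 1918 private ranges:
  10.0.0.0/8 (10.0.0.0 - 10.255.255.255)
  172.16.0.0/12 (172.16.0.0 - 172.31.255.255)
  192.168.0.0/16 (192.168.0.0 - 192.168.255.255)
Private (in 172.16.0.0/12)


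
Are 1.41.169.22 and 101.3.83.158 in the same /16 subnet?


Mask: 255.255.0.0
1.41.169.22 AND mask = 1.41.0.0
101.3.83.158 AND mask = 101.3.0.0
No, different subnets (1.41.0.0 vs 101.3.0.0)


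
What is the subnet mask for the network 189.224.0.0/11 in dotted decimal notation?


/11 means 11 network bits, 21 host bits
Binary: 11111111111000000000000000000000
Mask: 255.224.0.0


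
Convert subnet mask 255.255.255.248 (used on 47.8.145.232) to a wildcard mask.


Subnet mask: 255.255.255.248
Wildcard = 255.255.255.255 - subnet mask
255 - 255 = 0
255 - 255 = 0
255 - 255 = 0
255 - 248 = 7
Wildcard: 0.0.0.7


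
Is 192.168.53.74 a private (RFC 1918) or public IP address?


RFC 1918 private ranges:
  10.0.0.0/8 (10.0.0.0 - 10.255.255.255)
  172.16.0.0/12 (172.16.0.0 - 172.31.255.255)
  192.168.0.0/16 (192.168.0.0 - 192.168.255.255)
Private (in 192.168.0.0/16)


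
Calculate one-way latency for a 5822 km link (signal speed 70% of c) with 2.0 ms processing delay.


Speed = 0.7 * 3e5 km/s = 210000 km/s
Propagation delay = 5822 / 210000 = 0.0277 s = 27.7238 ms
Processing delay = 2.0 ms
Total one-way latency = 29.7238 ms


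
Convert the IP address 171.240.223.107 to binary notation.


171 = 10101011
240 = 11110000
223 = 11011111
107 = 01101011
Binary: 10101011.11110000.11011111.01101011


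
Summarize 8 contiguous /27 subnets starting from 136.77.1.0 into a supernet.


Original prefix: /27
Number of subnets: 8 = 2^3
New prefix = 27 - 3 = 24
Supernet: 136.77.1.0/24


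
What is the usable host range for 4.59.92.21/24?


Network: 4.59.92.0
Broadcast: 4.59.92.255
First usable = network + 1
Last usable = broadcast - 1
Range: 4.59.92.1 to 4.59.92.254


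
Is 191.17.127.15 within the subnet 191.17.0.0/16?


Subnet network: 191.17.0.0
Test IP AND mask: 191.17.0.0
Yes, 191.17.127.15 is in 191.17.0.0/16


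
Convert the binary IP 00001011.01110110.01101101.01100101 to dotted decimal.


00001011 = 11
01110110 = 118
01101101 = 109
01100101 = 101
IP: 11.118.109.101


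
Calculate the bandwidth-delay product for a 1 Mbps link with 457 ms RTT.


BDP = bandwidth * RTT
= 1 Mbps * 457 ms
= 1 * 1e6 * 457 / 1000 bits
= 457000 bits
= 57125 bytes
= 55.7861 KB
BDP = 457000 bits (57125 bytes)


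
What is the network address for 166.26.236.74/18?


IP:   10100110.00011010.11101100.01001010
Mask: 11111111.11111111.11000000.00000000
AND operation:
Net:  10100110.00011010.11000000.00000000
Network: 166.26.192.0/18


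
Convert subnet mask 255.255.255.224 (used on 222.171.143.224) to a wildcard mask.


Subnet mask: 255.255.255.224
Wildcard = 255.255.255.255 - subnet mask
255 - 255 = 0
255 - 255 = 0
255 - 255 = 0
255 - 224 = 31
Wildcard: 0.0.0.31


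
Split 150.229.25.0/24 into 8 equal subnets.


New prefix = 24 + 3 = 27
Each subnet has 32 addresses
  150.229.25.0/27
  150.229.25.32/27
  150.229.25.64/27
  150.229.25.96/27
  150.229.25.128/27
  150.229.25.160/27
  150.229.25.192/27
  150.229.25.224/27
Subnets: 150.229.25.0/27, 150.229.25.32/27, 150.229.25.64/27, 150.229.25.96/27, 150.229.25.128/27, 150.229.25.160/27, 150.229.25.192/27, 150.229.25.224/27


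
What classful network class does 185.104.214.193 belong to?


First octet: 185
Binary: 10111001
10xxxxxx -> Class B (128-191)
Class B, default mask 255.255.0.0 (/16)


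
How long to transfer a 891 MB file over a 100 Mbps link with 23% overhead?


Effective throughput = 100 * (1 - 23/100) = 77 Mbps
File size in Mb = 891 * 8 = 7128 Mb
Time = 7128 / 77
Time = 92.5714 seconds


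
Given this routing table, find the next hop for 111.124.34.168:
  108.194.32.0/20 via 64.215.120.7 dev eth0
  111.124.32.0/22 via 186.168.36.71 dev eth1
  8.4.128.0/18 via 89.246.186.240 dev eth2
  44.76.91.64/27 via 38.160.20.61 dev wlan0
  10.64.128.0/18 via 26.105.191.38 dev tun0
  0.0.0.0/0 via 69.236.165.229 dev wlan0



Longest prefix match for 111.124.34.168:
  /20 108.194.32.0: no
  /22 111.124.32.0: MATCH
  /18 8.4.128.0: no
  /27 44.76.91.64: no
  /18 10.64.128.0: no
  /0 0.0.0.0: MATCH
Selected: next-hop 186.168.36.71 via eth1 (matched /22)


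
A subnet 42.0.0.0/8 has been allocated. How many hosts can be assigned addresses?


Host bits = 32 - 8 = 24
Total addresses = 2^24 = 16777216
Usable = total - 2 (network and broadcast)
Usable hosts: 16777214


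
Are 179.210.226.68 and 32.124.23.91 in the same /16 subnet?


Mask: 255.255.0.0
179.210.226.68 AND mask = 179.210.0.0
32.124.23.91 AND mask = 32.124.0.0
No, different subnets (179.210.0.0 vs 32.124.0.0)


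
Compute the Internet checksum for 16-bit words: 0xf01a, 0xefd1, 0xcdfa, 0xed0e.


Sum all words (with carry folding):
+ 0xf01a = 0xf01a
+ 0xefd1 = 0xdfec
+ 0xcdfa = 0xade7
+ 0xed0e = 0x9af6
One's complement: ~0x9af6
Checksum = 0x6509


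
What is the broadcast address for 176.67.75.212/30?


Network: 176.67.75.212/30
Host bits = 2
Set all host bits to 1:
Broadcast: 176.67.75.215


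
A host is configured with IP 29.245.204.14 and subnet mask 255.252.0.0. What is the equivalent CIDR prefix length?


Binary: 11111111.11111100.00000000.00000000
Count leading 1s
Prefix: /14


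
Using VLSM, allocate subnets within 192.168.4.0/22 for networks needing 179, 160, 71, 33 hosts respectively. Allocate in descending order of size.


179 hosts -> /24 (254 usable): 192.168.4.0/24
160 hosts -> /24 (254 usable): 192.168.5.0/24
71 hosts -> /25 (126 usable): 192.168.6.0/25
33 hosts -> /26 (62 usable): 192.168.6.128/26
Allocation: 192.168.4.0/24 (179 hosts, 254 usable); 192.168.5.0/24 (160 hosts, 254 usable); 192.168.6.0/25 (71 hosts, 126 usable); 192.168.6.128/26 (33 hosts, 62 usable)


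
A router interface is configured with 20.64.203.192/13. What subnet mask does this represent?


/13 means 13 network bits, 19 host bits
Binary: 11111111111110000000000000000000
Mask: 255.248.0.0


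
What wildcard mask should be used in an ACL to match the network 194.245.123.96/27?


Subnet mask: 255.255.255.224
Wildcard = 255.255.255.255 - subnet mask
255 - 255 = 0
255 - 255 = 0
255 - 255 = 0
255 - 224 = 31
Wildcard: 0.0.0.31


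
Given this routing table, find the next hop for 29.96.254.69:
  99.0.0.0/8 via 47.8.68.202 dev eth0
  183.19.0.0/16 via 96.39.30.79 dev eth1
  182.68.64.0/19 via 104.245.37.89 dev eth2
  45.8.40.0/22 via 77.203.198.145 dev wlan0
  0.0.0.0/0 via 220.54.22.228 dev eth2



Longest prefix match for 29.96.254.69:
  /8 99.0.0.0: no
  /16 183.19.0.0: no
  /19 182.68.64.0: no
  /22 45.8.40.0: no
  /0 0.0.0.0: MATCH
Selected: next-hop 220.54.22.228 via eth2 (matched /0)


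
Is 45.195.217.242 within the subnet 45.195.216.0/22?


Subnet network: 45.195.216.0
Test IP AND mask: 45.195.216.0
Yes, 45.195.217.242 is in 45.195.216.0/22


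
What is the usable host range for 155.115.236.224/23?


Network: 155.115.236.0
Broadcast: 155.115.237.255
First usable = network + 1
Last usable = broadcast - 1
Range: 155.115.236.1 to 155.115.237.254


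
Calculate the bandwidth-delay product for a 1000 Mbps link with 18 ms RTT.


BDP = bandwidth * RTT
= 1000 Mbps * 18 ms
= 1000 * 1e6 * 18 / 1000 bits
= 18000000 bits
= 2250000 bytes
= 2197.2656 KB
BDP = 18000000 bits (2250000 bytes)


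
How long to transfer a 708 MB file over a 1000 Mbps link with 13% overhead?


Effective throughput = 1000 * (1 - 13/100) = 870 Mbps
File size in Mb = 708 * 8 = 5664 Mb
Time = 5664 / 870
Time = 6.5103 seconds


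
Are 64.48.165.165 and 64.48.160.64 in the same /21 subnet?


Mask: 255.255.248.0
64.48.165.165 AND mask = 64.48.160.0
64.48.160.64 AND mask = 64.48.160.0
Yes, same subnet (64.48.160.0)


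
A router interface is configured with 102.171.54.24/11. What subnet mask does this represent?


/11 means 11 network bits, 21 host bits
Binary: 11111111111000000000000000000000
Mask: 255.224.0.0


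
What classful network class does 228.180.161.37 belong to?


First octet: 228
Binary: 11100100
1110xxxx -> Class D (224-239)
Class D (multicast), default mask N/A


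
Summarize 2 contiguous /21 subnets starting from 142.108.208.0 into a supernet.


Original prefix: /21
Number of subnets: 2 = 2^1
New prefix = 21 - 1 = 20
Supernet: 142.108.208.0/20


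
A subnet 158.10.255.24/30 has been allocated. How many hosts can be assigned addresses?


Host bits = 32 - 30 = 2
Total addresses = 2^2 = 4
Usable = total - 2 (network and broadcast)
Usable hosts: 2


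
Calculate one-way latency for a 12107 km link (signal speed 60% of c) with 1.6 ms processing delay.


Speed = 0.6 * 3e5 km/s = 180000 km/s
Propagation delay = 12107 / 180000 = 0.0673 s = 67.2611 ms
Processing delay = 1.6 ms
Total one-way latency = 68.8611 ms


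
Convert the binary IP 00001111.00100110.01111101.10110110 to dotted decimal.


00001111 = 15
00100110 = 38
01111101 = 125
10110110 = 182
IP: 15.38.125.182


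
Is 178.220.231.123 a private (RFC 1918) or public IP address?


RFC 1918 private ranges:
  10.0.0.0/8 (10.0.0.0 - 10.255.255.255)
  172.16.0.0/12 (172.16.0.0 - 172.31.255.255)
  192.168.0.0/16 (192.168.0.0 - 192.168.255.255)
Public (not in any RFC 1918 range)


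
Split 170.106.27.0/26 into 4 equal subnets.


New prefix = 26 + 2 = 28
Each subnet has 16 addresses
  170.106.27.0/28
  170.106.27.16/28
  170.106.27.32/28
  170.106.27.48/28
Subnets: 170.106.27.0/28, 170.106.27.16/28, 170.106.27.32/28, 170.106.27.48/28


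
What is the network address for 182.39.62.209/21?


IP:   10110110.00100111.00111110.11010001
Mask: 11111111.11111111.11111000.00000000
AND operation:
Net:  10110110.00100111.00111000.00000000
Network: 182.39.56.0/21


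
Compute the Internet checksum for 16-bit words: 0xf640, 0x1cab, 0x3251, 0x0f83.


Sum all words (with carry folding):
+ 0xf640 = 0xf640
+ 0x1cab = 0x12ec
+ 0x3251 = 0x453d
+ 0x0f83 = 0x54c0
One's complement: ~0x54c0
Checksum = 0xab3f


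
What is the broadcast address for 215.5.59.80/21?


Network: 215.5.56.0/21
Host bits = 11
Set all host bits to 1:
Broadcast: 215.5.63.255


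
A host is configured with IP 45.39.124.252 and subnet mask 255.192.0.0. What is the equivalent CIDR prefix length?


Binary: 11111111.11000000.00000000.00000000
Count leading 1s
Prefix: /10


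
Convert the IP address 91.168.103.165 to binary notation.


91 = 01011011
168 = 10101000
103 = 01100111
165 = 10100101
Binary: 01011011.10101000.01100111.10100101


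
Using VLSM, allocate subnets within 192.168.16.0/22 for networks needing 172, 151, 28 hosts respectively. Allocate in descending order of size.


172 hosts -> /24 (254 usable): 192.168.16.0/24
151 hosts -> /24 (254 usable): 192.168.17.0/24
28 hosts -> /27 (30 usable): 192.168.18.0/27
Allocation: 192.168.16.0/24 (172 hosts, 254 usable); 192.168.17.0/24 (151 hosts, 254 usable); 192.168.18.0/27 (28 hosts, 30 usable)


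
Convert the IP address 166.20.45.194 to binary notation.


166 = 10100110
20 = 00010100
45 = 00101101
194 = 11000010
Binary: 10100110.00010100.00101101.11000010


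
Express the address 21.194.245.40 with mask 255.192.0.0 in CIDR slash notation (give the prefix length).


Binary: 11111111.11000000.00000000.00000000
Count leading 1s
Prefix: /10


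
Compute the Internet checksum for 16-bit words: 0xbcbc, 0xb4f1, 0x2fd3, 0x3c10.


Sum all words (with carry folding):
+ 0xbcbc = 0xbcbc
+ 0xb4f1 = 0x71ae
+ 0x2fd3 = 0xa181
+ 0x3c10 = 0xdd91
One's complement: ~0xdd91
Checksum = 0x226e


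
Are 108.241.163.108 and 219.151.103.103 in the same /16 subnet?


Mask: 255.255.0.0
108.241.163.108 AND mask = 108.241.0.0
219.151.103.103 AND mask = 219.151.0.0
No, different subnets (108.241.0.0 vs 219.151.0.0)


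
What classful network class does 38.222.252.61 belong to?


First octet: 38
Binary: 00100110
0xxxxxxx -> Class A (1-126)
Class A, default mask 255.0.0.0 (/8)


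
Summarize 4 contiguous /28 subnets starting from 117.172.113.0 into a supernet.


Original prefix: /28
Number of subnets: 4 = 2^2
New prefix = 28 - 2 = 26
Supernet: 117.172.113.0/26


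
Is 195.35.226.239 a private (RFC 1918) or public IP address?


RFC 1918 private ranges:
  10.0.0.0/8 (10.0.0.0 - 10.255.255.255)
  172.16.0.0/12 (172.16.0.0 - 172.31.255.255)
  192.168.0.0/16 (192.168.0.0 - 192.168.255.255)
Public (not in any RFC 1918 range)


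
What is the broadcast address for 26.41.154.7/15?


Network: 26.40.0.0/15
Host bits = 17
Set all host bits to 1:
Broadcast: 26.41.255.255


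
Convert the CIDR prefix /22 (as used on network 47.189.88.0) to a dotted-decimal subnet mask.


/22 means 22 network bits, 10 host bits
Binary: 11111111111111111111110000000000
Mask: 255.255.252.0


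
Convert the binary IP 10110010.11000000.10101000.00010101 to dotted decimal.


10110010 = 178
11000000 = 192
10101000 = 168
00010101 = 21
IP: 178.192.168.21


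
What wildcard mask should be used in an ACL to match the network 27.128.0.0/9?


Subnet mask: 255.128.0.0
Wildcard = 255.255.255.255 - subnet mask
255 - 255 = 0
255 - 128 = 127
255 - 0 = 255
255 - 0 = 255
Wildcard: 0.127.255.255


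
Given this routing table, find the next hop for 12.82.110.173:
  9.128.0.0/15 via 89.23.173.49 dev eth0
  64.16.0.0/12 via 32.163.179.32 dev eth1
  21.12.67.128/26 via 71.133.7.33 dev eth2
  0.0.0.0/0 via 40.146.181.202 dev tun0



Longest prefix match for 12.82.110.173:
  /15 9.128.0.0: no
  /12 64.16.0.0: no
  /26 21.12.67.128: no
  /0 0.0.0.0: MATCH
Selected: next-hop 40.146.181.202 via tun0 (matched /0)


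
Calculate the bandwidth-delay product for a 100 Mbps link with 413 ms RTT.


BDP = bandwidth * RTT
= 100 Mbps * 413 ms
= 100 * 1e6 * 413 / 1000 bits
= 41300000 bits
= 5162500 bytes
= 5041.5039 KB
BDP = 41300000 bits (5162500 bytes)


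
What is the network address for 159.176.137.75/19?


IP:   10011111.10110000.10001001.01001011
Mask: 11111111.11111111.11100000.00000000
AND operation:
Net:  10011111.10110000.10000000.00000000
Network: 159.176.128.0/19


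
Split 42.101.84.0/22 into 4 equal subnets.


New prefix = 22 + 2 = 24
Each subnet has 256 addresses
  42.101.84.0/24
  42.101.85.0/24
  42.101.86.0/24
  42.101.87.0/24
Subnets: 42.101.84.0/24, 42.101.85.0/24, 42.101.86.0/24, 42.101.87.0/24


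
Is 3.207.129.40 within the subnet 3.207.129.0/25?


Subnet network: 3.207.129.0
Test IP AND mask: 3.207.129.0
Yes, 3.207.129.40 is in 3.207.129.0/25


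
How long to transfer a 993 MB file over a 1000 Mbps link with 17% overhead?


Effective throughput = 1000 * (1 - 17/100) = 830 Mbps
File size in Mb = 993 * 8 = 7944 Mb
Time = 7944 / 830
Time = 9.5711 seconds


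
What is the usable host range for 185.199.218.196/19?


Network: 185.199.192.0
Broadcast: 185.199.223.255
First usable = network + 1
Last usable = broadcast - 1
Range: 185.199.192.1 to 185.199.223.254


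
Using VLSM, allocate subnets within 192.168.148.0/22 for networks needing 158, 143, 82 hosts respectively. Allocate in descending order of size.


158 hosts -> /24 (254 usable): 192.168.148.0/24
143 hosts -> /24 (254 usable): 192.168.149.0/24
82 hosts -> /25 (126 usable): 192.168.150.0/25
Allocation: 192.168.148.0/24 (158 hosts, 254 usable); 192.168.149.0/24 (143 hosts, 254 usable); 192.168.150.0/25 (82 hosts, 126 usable)


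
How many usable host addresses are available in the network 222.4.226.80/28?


Host bits = 32 - 28 = 4
Total addresses = 2^4 = 16
Usable = total - 2 (network and broadcast)
Usable hosts: 14


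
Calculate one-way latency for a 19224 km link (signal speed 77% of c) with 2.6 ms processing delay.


Speed = 0.77 * 3e5 km/s = 231000 km/s
Propagation delay = 19224 / 231000 = 0.0832 s = 83.2208 ms
Processing delay = 2.6 ms
Total one-way latency = 85.8208 ms


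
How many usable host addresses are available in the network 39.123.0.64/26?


Host bits = 32 - 26 = 6
Total addresses = 2^6 = 64
Usable = total - 2 (network and broadcast)
Usable hosts: 62


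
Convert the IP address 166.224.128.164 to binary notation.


166 = 10100110
224 = 11100000
128 = 10000000
164 = 10100100
Binary: 10100110.11100000.10000000.10100100


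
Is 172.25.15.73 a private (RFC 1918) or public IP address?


RFC 1918 private ranges:
  10.0.0.0/8 (10.0.0.0 - 10.255.255.255)
  172.16.0.0/12 (172.16.0.0 - 172.31.255.255)
  192.168.0.0/16 (192.168.0.0 - 192.168.255.255)
Private (in 172.16.0.0/12)


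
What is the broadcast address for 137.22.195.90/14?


Network: 137.20.0.0/14
Host bits = 18
Set all host bits to 1:
Broadcast: 137.23.255.255


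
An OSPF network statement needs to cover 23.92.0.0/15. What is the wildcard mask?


Subnet mask: 255.254.0.0
Wildcard = 255.255.255.255 - subnet mask
255 - 255 = 0
255 - 254 = 1
255 - 0 = 255
255 - 0 = 255
Wildcard: 0.1.255.255


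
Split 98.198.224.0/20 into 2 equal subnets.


New prefix = 20 + 1 = 21
Each subnet has 2048 addresses
  98.198.224.0/21
  98.198.232.0/21
Subnets: 98.198.224.0/21, 98.198.232.0/21


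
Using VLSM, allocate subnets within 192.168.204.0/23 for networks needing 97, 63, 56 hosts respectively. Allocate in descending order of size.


97 hosts -> /25 (126 usable): 192.168.204.0/25
63 hosts -> /25 (126 usable): 192.168.204.128/25
56 hosts -> /26 (62 usable): 192.168.205.0/26
Allocation: 192.168.204.0/25 (97 hosts, 126 usable); 192.168.204.128/25 (63 hosts, 126 usable); 192.168.205.0/26 (56 hosts, 62 usable)


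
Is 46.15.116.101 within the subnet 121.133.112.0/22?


Subnet network: 121.133.112.0
Test IP AND mask: 46.15.116.0
No, 46.15.116.101 is not in 121.133.112.0/22


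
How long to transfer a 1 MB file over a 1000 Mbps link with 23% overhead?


Effective throughput = 1000 * (1 - 23/100) = 770 Mbps
File size in Mb = 1 * 8 = 8 Mb
Time = 8 / 770
Time = 0.0104 seconds


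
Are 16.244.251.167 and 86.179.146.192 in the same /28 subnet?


Mask: 255.255.255.240
16.244.251.167 AND mask = 16.244.251.160
86.179.146.192 AND mask = 86.179.146.192
No, different subnets (16.244.251.160 vs 86.179.146.192)


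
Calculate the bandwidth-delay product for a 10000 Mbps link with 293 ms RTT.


BDP = bandwidth * RTT
= 10000 Mbps * 293 ms
= 10000 * 1e6 * 293 / 1000 bits
= 2930000000 bits
= 366250000 bytes
= 357666.0156 KB
BDP = 2930000000 bits (366250000 bytes)


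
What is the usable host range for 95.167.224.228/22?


Network: 95.167.224.0
Broadcast: 95.167.227.255
First usable = network + 1
Last usable = broadcast - 1
Range: 95.167.224.1 to 95.167.227.254


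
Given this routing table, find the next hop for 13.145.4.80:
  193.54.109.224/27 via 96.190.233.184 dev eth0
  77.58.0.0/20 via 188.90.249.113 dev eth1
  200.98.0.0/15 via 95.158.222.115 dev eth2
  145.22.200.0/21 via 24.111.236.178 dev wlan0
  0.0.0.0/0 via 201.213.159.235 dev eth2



Longest prefix match for 13.145.4.80:
  /27 193.54.109.224: no
  /20 77.58.0.0: no
  /15 200.98.0.0: no
  /21 145.22.200.0: no
  /0 0.0.0.0: MATCH
Selected: next-hop 201.213.159.235 via eth2 (matched /0)


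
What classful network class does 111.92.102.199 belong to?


First octet: 111
Binary: 01101111
0xxxxxxx -> Class A (1-126)
Class A, default mask 255.0.0.0 (/8)


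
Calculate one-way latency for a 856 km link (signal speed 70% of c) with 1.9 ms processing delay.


Speed = 0.7 * 3e5 km/s = 210000 km/s
Propagation delay = 856 / 210000 = 0.0041 s = 4.0762 ms
Processing delay = 1.9 ms
Total one-way latency = 5.9762 ms


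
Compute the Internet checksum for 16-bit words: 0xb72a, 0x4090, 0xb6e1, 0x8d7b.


Sum all words (with carry folding):
+ 0xb72a = 0xb72a
+ 0x4090 = 0xf7ba
+ 0xb6e1 = 0xae9c
+ 0x8d7b = 0x3c18
One's complement: ~0x3c18
Checksum = 0xc3e7


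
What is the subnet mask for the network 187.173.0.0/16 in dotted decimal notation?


/16 means 16 network bits, 16 host bits
Binary: 11111111111111110000000000000000
Mask: 255.255.0.0


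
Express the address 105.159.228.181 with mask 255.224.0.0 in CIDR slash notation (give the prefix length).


Binary: 11111111.11100000.00000000.00000000
Count leading 1s
Prefix: /11


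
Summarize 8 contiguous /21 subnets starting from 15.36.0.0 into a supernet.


Original prefix: /21
Number of subnets: 8 = 2^3
New prefix = 21 - 3 = 18
Supernet: 15.36.0.0/18


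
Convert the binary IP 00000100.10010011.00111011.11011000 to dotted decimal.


00000100 = 4
10010011 = 147
00111011 = 59
11011000 = 216
IP: 4.147.59.216


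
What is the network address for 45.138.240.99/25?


IP:   00101101.10001010.11110000.01100011
Mask: 11111111.11111111.11111111.10000000
AND operation:
Net:  00101101.10001010.11110000.00000000
Network: 45.138.240.0/25


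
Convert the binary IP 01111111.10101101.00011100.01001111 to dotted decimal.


01111111 = 127
10101101 = 173
00011100 = 28
01001111 = 79
IP: 127.173.28.79


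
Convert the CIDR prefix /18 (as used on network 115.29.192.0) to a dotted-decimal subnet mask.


/18 means 18 network bits, 14 host bits
Binary: 11111111111111111100000000000000
Mask: 255.255.192.0


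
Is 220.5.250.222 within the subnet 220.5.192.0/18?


Subnet network: 220.5.192.0
Test IP AND mask: 220.5.192.0
Yes, 220.5.250.222 is in 220.5.192.0/18


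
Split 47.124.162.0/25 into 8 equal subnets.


New prefix = 25 + 3 = 28
Each subnet has 16 addresses
  47.124.162.0/28
  47.124.162.16/28
  47.124.162.32/28
  47.124.162.48/28
  47.124.162.64/28
  47.124.162.80/28
  47.124.162.96/28
  47.124.162.112/28
Subnets: 47.124.162.0/28, 47.124.162.16/28, 47.124.162.32/28, 47.124.162.48/28, 47.124.162.64/28, 47.124.162.80/28, 47.124.162.96/28, 47.124.162.112/28


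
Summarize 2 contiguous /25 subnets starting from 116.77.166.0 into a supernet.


Original prefix: /25
Number of subnets: 2 = 2^1
New prefix = 25 - 1 = 24
Supernet: 116.77.166.0/24


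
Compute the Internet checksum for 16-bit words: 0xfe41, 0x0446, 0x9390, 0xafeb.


Sum all words (with carry folding):
+ 0xfe41 = 0xfe41
+ 0x0446 = 0x0288
+ 0x9390 = 0x9618
+ 0xafeb = 0x4604
One's complement: ~0x4604
Checksum = 0xb9fb


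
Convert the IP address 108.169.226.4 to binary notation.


108 = 01101100
169 = 10101001
226 = 11100010
4 = 00000100
Binary: 01101100.10101001.11100010.00000100


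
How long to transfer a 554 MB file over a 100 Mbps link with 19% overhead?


Effective throughput = 100 * (1 - 19/100) = 81 Mbps
File size in Mb = 554 * 8 = 4432 Mb
Time = 4432 / 81
Time = 54.716 seconds


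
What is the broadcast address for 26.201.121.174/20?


Network: 26.201.112.0/20
Host bits = 12
Set all host bits to 1:
Broadcast: 26.201.127.255


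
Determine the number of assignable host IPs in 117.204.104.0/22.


Host bits = 32 - 22 = 10
Total addresses = 2^10 = 1024
Usable = total - 2 (network and broadcast)
Usable hosts: 1022


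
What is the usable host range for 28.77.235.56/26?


Network: 28.77.235.0
Broadcast: 28.77.235.63
First usable = network + 1
Last usable = broadcast - 1
Range: 28.77.235.1 to 28.77.235.62


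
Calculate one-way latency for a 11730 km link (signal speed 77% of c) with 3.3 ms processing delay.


Speed = 0.77 * 3e5 km/s = 231000 km/s
Propagation delay = 11730 / 231000 = 0.0508 s = 50.7792 ms
Processing delay = 3.3 ms
Total one-way latency = 54.0792 ms


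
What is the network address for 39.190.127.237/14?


IP:   00100111.10111110.01111111.11101101
Mask: 11111111.11111100.00000000.00000000
AND operation:
Net:  00100111.10111100.00000000.00000000
Network: 39.188.0.0/14


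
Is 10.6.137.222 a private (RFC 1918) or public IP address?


RFC 1918 private ranges:
  10.0.0.0/8 (10.0.0.0 - 10.255.255.255)
  172.16.0.0/12 (172.16.0.0 - 172.31.255.255)
  192.168.0.0/16 (192.168.0.0 - 192.168.255.255)
Private (in 10.0.0.0/8)


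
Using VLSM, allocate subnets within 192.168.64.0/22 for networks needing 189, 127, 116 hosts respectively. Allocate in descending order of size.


189 hosts -> /24 (254 usable): 192.168.64.0/24
127 hosts -> /24 (254 usable): 192.168.65.0/24
116 hosts -> /25 (126 usable): 192.168.66.0/25
Allocation: 192.168.64.0/24 (189 hosts, 254 usable); 192.168.65.0/24 (127 hosts, 254 usable); 192.168.66.0/25 (116 hosts, 126 usable)


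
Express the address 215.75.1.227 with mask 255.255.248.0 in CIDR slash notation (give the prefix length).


Binary: 11111111.11111111.11111000.00000000
Count leading 1s
Prefix: /21


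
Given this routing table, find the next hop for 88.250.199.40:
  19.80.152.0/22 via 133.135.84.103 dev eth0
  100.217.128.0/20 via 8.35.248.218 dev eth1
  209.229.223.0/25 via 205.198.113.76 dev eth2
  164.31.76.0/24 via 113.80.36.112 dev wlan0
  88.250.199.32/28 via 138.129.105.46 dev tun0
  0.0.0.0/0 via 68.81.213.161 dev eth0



Longest prefix match for 88.250.199.40:
  /22 19.80.152.0: no
  /20 100.217.128.0: no
  /25 209.229.223.0: no
  /24 164.31.76.0: no
  /28 88.250.199.32: MATCH
  /0 0.0.0.0: MATCH
Selected: next-hop 138.129.105.46 via tun0 (matched /28)


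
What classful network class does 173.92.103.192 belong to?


First octet: 173
Binary: 10101101
10xxxxxx -> Class B (128-191)
Class B, default mask 255.255.0.0 (/16)


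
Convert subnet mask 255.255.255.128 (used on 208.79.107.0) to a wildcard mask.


Subnet mask: 255.255.255.128
Wildcard = 255.255.255.255 - subnet mask
255 - 255 = 0
255 - 255 = 0
255 - 255 = 0
255 - 128 = 127
Wildcard: 0.0.0.127


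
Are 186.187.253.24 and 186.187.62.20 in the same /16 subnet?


Mask: 255.255.0.0
186.187.253.24 AND mask = 186.187.0.0
186.187.62.20 AND mask = 186.187.0.0
Yes, same subnet (186.187.0.0)


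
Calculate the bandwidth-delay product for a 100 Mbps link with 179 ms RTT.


BDP = bandwidth * RTT
= 100 Mbps * 179 ms
= 100 * 1e6 * 179 / 1000 bits
= 17900000 bits
= 2237500 bytes
= 2185.0586 KB
BDP = 17900000 bits (2237500 bytes)


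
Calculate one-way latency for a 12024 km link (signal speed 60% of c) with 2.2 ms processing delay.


Speed = 0.6 * 3e5 km/s = 180000 km/s
Propagation delay = 12024 / 180000 = 0.0668 s = 66.8 ms
Processing delay = 2.2 ms
Total one-way latency = 69 ms


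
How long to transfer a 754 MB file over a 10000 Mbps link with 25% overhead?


Effective throughput = 10000 * (1 - 25/100) = 7500 Mbps
File size in Mb = 754 * 8 = 6032 Mb
Time = 6032 / 7500
Time = 0.8043 seconds


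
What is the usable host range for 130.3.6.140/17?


Network: 130.3.0.0
Broadcast: 130.3.127.255
First usable = network + 1
Last usable = broadcast - 1
Range: 130.3.0.1 to 130.3.127.254


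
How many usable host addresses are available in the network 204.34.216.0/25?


Host bits = 32 - 25 = 7
Total addresses = 2^7 = 128
Usable = total - 2 (network and broadcast)
Usable hosts: 126


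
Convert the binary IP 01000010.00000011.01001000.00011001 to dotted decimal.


01000010 = 66
00000011 = 3
01001000 = 72
00011001 = 25
IP: 66.3.72.25


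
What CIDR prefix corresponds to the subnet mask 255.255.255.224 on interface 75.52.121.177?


Binary: 11111111.11111111.11111111.11100000
Count leading 1s
Prefix: /27


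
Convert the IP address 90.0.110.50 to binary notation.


90 = 01011010
0 = 00000000
110 = 01101110
50 = 00110010
Binary: 01011010.00000000.01101110.00110010


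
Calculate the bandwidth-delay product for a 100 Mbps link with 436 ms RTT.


BDP = bandwidth * RTT
= 100 Mbps * 436 ms
= 100 * 1e6 * 436 / 1000 bits
= 43600000 bits
= 5450000 bytes
= 5322.2656 KB
BDP = 43600000 bits (5450000 bytes)


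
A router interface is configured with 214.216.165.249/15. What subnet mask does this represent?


/15 means 15 network bits, 17 host bits
Binary: 11111111111111100000000000000000
Mask: 255.254.0.0


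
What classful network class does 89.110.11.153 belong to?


First octet: 89
Binary: 01011001
0xxxxxxx -> Class A (1-126)
Class A, default mask 255.0.0.0 (/8)


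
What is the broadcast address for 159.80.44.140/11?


Network: 159.64.0.0/11
Host bits = 21
Set all host bits to 1:
Broadcast: 159.95.255.255


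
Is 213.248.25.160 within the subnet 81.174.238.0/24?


Subnet network: 81.174.238.0
Test IP AND mask: 213.248.25.0
No, 213.248.25.160 is not in 81.174.238.0/24


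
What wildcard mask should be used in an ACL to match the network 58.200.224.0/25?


Subnet mask: 255.255.255.128
Wildcard = 255.255.255.255 - subnet mask
255 - 255 = 0
255 - 255 = 0
255 - 255 = 0
255 - 128 = 127
Wildcard: 0.0.0.127


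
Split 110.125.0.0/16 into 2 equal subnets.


New prefix = 16 + 1 = 17
Each subnet has 32768 addresses
  110.125.0.0/17
  110.125.128.0/17
Subnets: 110.125.0.0/17, 110.125.128.0/17
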